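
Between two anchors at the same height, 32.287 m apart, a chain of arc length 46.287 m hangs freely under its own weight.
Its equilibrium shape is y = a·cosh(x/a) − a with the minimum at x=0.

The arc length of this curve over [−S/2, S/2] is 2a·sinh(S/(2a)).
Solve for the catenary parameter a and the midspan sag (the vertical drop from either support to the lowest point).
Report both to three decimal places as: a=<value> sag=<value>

a=10.604 sag=14.853

seed: a₀ = √(S³/(24(L−S))) = √(32.287³/(24·14.000)) = 10.008567
iter 1: u=1.612968  f(a)=+1.938e+00  f'(a)=-3.596e+00  a ← 10.008567 − (+1.938e+00/-3.596e+00) = 10.547477
iter 2: u=1.530556  f(a)=+1.675e-01  f'(a)=-2.999e+00  a ← 10.547477 − (+1.675e-01/-2.999e+00) = 10.603341
iter 3: u=1.522492  f(a)=+1.514e-03  f'(a)=-2.945e+00  a ← 10.603341 − (+1.514e-03/-2.945e+00) = 10.603855
iter 4: u=1.522418  f(a)=+1.261e-07  f'(a)=-2.945e+00  a ← 10.603855 − (+1.261e-07/-2.945e+00) = 10.603855
iter 5: u=1.522418  f(a)=+7.105e-15  f'(a)=-2.945e+00  a ← 10.603855 − (+7.105e-15/-2.945e+00) = 10.603855
converged: |Δa| < 1e-12 after 5 iterations
sag = a·(cosh(S/(2a)) − 1) = 10.603855·(cosh(1.522418) − 1) = 14.853233
T_max/T_min = cosh(S/(2a)) = 2.400739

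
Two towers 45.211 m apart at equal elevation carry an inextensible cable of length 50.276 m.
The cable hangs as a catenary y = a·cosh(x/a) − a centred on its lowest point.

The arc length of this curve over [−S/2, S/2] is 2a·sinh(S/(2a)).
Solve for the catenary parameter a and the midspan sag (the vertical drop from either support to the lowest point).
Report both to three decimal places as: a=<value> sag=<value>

seed: a₀ = √(S³/(24(L−S))) = √(45.211³/(24·5.065)) = 27.572162
iter 1: u=0.819867  f(a)=+1.730e-01  f'(a)=-3.927e-01  a ← 27.572162 − (+1.730e-01/-3.927e-01) = 28.012656
iter 2: u=0.806975  f(a)=+4.232e-03  f'(a)=-3.737e-01  a ← 28.012656 − (+4.232e-03/-3.737e-01) = 28.023982
iter 3: u=0.806648  f(a)=+2.675e-06  f'(a)=-3.732e-01  a ← 28.023982 − (+2.675e-06/-3.732e-01) = 28.023989
iter 4: u=0.806648  f(a)=+1.073e-12  f'(a)=-3.732e-01  a ← 28.023989 − (+1.073e-12/-3.732e-01) = 28.023989
converged: |Δa| < 1e-12 after 4 iterations
sag = a·(cosh(S/(2a)) − 1) = 28.023989·(cosh(0.806648) − 1) = 9.622565
T_max/T_min = cosh(S/(2a)) = 1.343369

a=28.024 sag=9.623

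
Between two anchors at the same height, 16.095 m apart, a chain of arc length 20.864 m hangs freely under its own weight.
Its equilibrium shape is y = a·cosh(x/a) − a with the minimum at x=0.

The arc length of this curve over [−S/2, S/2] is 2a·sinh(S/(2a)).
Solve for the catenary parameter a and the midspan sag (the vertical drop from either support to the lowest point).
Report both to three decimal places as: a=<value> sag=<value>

seed: a₀ = √(S³/(24(L−S))) = √(16.095³/(24·4.769)) = 6.035555
iter 1: u=1.333349  f(a)=+4.423e-01  f'(a)=-1.880e+00  a ← 6.035555 − (+4.423e-01/-1.880e+00) = 6.270868
iter 2: u=1.283315  f(a)=+2.718e-02  f'(a)=-1.655e+00  a ← 6.270868 − (+2.718e-02/-1.655e+00) = 6.287292
iter 3: u=1.279963  f(a)=+1.175e-04  f'(a)=-1.641e+00  a ← 6.287292 − (+1.175e-04/-1.641e+00) = 6.287363
iter 4: u=1.279948  f(a)=+2.219e-09  f'(a)=-1.641e+00  a ← 6.287363 − (+2.219e-09/-1.641e+00) = 6.287363
iter 5: u=1.279948  f(a)=-3.553e-15  f'(a)=-1.641e+00  a ← 6.287363 − (-3.553e-15/-1.641e+00) = 6.287363
converged: |Δa| < 1e-12 after 5 iterations
sag = a·(cosh(S/(2a)) − 1) = 6.287363·(cosh(1.279948) − 1) = 5.892849
T_max/T_min = cosh(S/(2a)) = 1.937253

a=6.287 sag=5.893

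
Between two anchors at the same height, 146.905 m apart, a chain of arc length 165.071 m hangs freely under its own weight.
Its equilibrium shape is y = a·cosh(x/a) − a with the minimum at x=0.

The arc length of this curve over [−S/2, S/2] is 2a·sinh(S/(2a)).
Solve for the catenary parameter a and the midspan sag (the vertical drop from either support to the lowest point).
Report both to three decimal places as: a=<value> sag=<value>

seed: a₀ = √(S³/(24(L−S))) = √(146.905³/(24·18.166)) = 85.274580
iter 1: u=0.861365  f(a)=+6.859e-01  f'(a)=-4.585e-01  a ← 85.274580 − (+6.859e-01/-4.585e-01) = 86.770570
iter 2: u=0.846514  f(a)=+1.847e-02  f'(a)=-4.341e-01  a ← 86.770570 − (+1.847e-02/-4.341e-01) = 86.813108
iter 3: u=0.846099  f(a)=+1.421e-05  f'(a)=-4.335e-01  a ← 86.813108 − (+1.421e-05/-4.335e-01) = 86.813140
iter 4: u=0.846099  f(a)=+8.384e-12  f'(a)=-4.335e-01  a ← 86.813140 − (+8.384e-12/-4.335e-01) = 86.813140
converged: |Δa| < 1e-12 after 4 iterations
sag = a·(cosh(S/(2a)) − 1) = 86.813140·(cosh(0.846099) − 1) = 32.972627
T_max/T_min = cosh(S/(2a)) = 1.379811

a=86.813 sag=32.973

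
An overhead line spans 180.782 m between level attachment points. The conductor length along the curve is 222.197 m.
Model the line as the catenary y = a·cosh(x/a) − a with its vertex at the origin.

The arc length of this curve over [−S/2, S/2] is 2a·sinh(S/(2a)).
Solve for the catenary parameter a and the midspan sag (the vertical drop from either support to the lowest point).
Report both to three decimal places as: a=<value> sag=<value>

a=79.620 sag=57.063

seed: a₀ = √(S³/(24(L−S))) = √(180.782³/(24·41.415)) = 77.098926
iter 1: u=1.172403  f(a)=+2.941e+00  f'(a)=-1.229e+00  a ← 77.098926 − (+2.941e+00/-1.229e+00) = 79.491278
iter 2: u=1.137118  f(a)=+1.425e-01  f'(a)=-1.113e+00  a ← 79.491278 − (+1.425e-01/-1.113e+00) = 79.619270
iter 3: u=1.135290  f(a)=+3.718e-04  f'(a)=-1.107e+00  a ← 79.619270 − (+3.718e-04/-1.107e+00) = 79.619606
iter 4: u=1.135286  f(a)=+2.547e-09  f'(a)=-1.107e+00  a ← 79.619606 − (+2.547e-09/-1.107e+00) = 79.619606
iter 5: u=1.135286  f(a)=+0.000e+00  f'(a)=-1.107e+00  a ← 79.619606 − (+0.000e+00/-1.107e+00) = 79.619606
converged: |Δa| < 1e-12 after 5 iterations
sag = a·(cosh(S/(2a)) − 1) = 79.619606·(cosh(1.135286) − 1) = 57.063086
T_max/T_min = cosh(S/(2a)) = 1.716696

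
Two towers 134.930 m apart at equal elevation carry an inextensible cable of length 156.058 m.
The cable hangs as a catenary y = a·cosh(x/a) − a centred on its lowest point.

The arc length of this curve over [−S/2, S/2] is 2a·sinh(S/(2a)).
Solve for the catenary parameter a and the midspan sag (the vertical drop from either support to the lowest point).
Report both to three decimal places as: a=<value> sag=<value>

a=71.182 sag=34.437

seed: a₀ = √(S³/(24(L−S))) = √(134.930³/(24·21.128)) = 69.603001
iter 1: u=0.969283  f(a)=+1.015e+00  f'(a)=-6.661e-01  a ← 69.603001 − (+1.015e+00/-6.661e-01) = 71.126817
iter 2: u=0.948517  f(a)=+3.429e-02  f'(a)=-6.218e-01  a ← 71.126817 − (+3.429e-02/-6.218e-01) = 71.181965
iter 3: u=0.947782  f(a)=+4.216e-05  f'(a)=-6.202e-01  a ← 71.181965 − (+4.216e-05/-6.202e-01) = 71.182033
iter 4: u=0.947781  f(a)=+6.395e-11  f'(a)=-6.202e-01  a ← 71.182033 − (+6.395e-11/-6.202e-01) = 71.182033
iter 5: u=0.947781  f(a)=+0.000e+00  f'(a)=-6.202e-01  a ← 71.182033 − (+0.000e+00/-6.202e-01) = 71.182033
converged: |Δa| < 1e-12 after 5 iterations
sag = a·(cosh(S/(2a)) − 1) = 71.182033·(cosh(0.947781) − 1) = 34.437126
T_max/T_min = cosh(S/(2a)) = 1.483790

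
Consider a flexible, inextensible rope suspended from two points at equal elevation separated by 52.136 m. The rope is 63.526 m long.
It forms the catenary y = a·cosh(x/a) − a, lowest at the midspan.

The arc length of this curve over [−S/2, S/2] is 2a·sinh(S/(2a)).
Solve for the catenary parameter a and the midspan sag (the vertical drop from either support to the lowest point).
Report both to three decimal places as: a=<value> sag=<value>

a=23.480 sag=16.019

seed: a₀ = √(S³/(24(L−S))) = √(52.136³/(24·11.390)) = 22.768744
iter 1: u=1.144903  f(a)=+7.702e-01  f'(a)=-1.138e+00  a ← 22.768744 − (+7.702e-01/-1.138e+00) = 23.445613
iter 2: u=1.111850  f(a)=+3.568e-02  f'(a)=-1.035e+00  a ← 23.445613 − (+3.568e-02/-1.035e+00) = 23.480097
iter 3: u=1.110217  f(a)=+8.481e-05  f'(a)=-1.030e+00  a ← 23.480097 − (+8.481e-05/-1.030e+00) = 23.480179
iter 4: u=1.110213  f(a)=+4.816e-10  f'(a)=-1.030e+00  a ← 23.480179 − (+4.816e-10/-1.030e+00) = 23.480179
iter 5: u=1.110213  f(a)=-7.105e-15  f'(a)=-1.030e+00  a ← 23.480179 − (-7.105e-15/-1.030e+00) = 23.480179
converged: |Δa| < 1e-12 after 5 iterations
sag = a·(cosh(S/(2a)) − 1) = 23.480179·(cosh(1.110213) − 1) = 16.019276
T_max/T_min = cosh(S/(2a)) = 1.682247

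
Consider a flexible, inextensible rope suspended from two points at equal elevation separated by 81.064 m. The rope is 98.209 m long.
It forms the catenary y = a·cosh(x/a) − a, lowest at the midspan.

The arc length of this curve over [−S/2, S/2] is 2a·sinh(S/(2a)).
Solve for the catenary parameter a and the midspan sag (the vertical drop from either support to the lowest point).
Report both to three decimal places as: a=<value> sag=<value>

seed: a₀ = √(S³/(24(L−S))) = √(81.064³/(24·17.145)) = 35.980540
iter 1: u=1.126498  f(a)=+1.121e+00  f'(a)=-1.080e+00  a ← 35.980540 − (+1.121e+00/-1.080e+00) = 37.019202
iter 2: u=1.094891  f(a)=+5.039e-02  f'(a)=-9.845e-01  a ← 37.019202 − (+5.039e-02/-9.845e-01) = 37.070381
iter 3: u=1.093380  f(a)=+1.123e-04  f'(a)=-9.801e-01  a ← 37.070381 − (+1.123e-04/-9.801e-01) = 37.070496
iter 4: u=1.093376  f(a)=+5.612e-10  f'(a)=-9.801e-01  a ← 37.070496 − (+5.612e-10/-9.801e-01) = 37.070496
iter 5: u=1.093376  f(a)=+1.421e-14  f'(a)=-9.801e-01  a ← 37.070496 − (+1.421e-14/-9.801e-01) = 37.070496
converged: |Δa| < 1e-12 after 5 iterations
sag = a·(cosh(S/(2a)) − 1) = 37.070496·(cosh(1.093376) − 1) = 24.455707
T_max/T_min = cosh(S/(2a)) = 1.659708

a=37.070 sag=24.456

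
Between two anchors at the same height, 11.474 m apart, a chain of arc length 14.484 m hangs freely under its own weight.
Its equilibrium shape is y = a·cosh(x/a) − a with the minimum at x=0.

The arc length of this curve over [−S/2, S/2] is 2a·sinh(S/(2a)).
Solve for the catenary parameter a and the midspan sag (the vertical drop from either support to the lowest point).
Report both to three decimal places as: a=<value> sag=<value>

a=4.743 sag=3.914

seed: a₀ = √(S³/(24(L−S))) = √(11.474³/(24·3.010)) = 4.572813
iter 1: u=1.254589  f(a)=+2.460e-01  f'(a)=-1.536e+00  a ← 4.572813 − (+2.460e-01/-1.536e+00) = 4.732976
iter 2: u=1.212134  f(a)=+1.351e-02  f'(a)=-1.371e+00  a ← 4.732976 − (+1.351e-02/-1.371e+00) = 4.742831
iter 3: u=1.209615  f(a)=+4.604e-05  f'(a)=-1.362e+00  a ← 4.742831 − (+4.604e-05/-1.362e+00) = 4.742865
iter 4: u=1.209606  f(a)=+5.383e-10  f'(a)=-1.362e+00  a ← 4.742865 − (+5.383e-10/-1.362e+00) = 4.742865
iter 5: u=1.209606  f(a)=+0.000e+00  f'(a)=-1.362e+00  a ← 4.742865 − (+0.000e+00/-1.362e+00) = 4.742865
converged: |Δa| < 1e-12 after 5 iterations
sag = a·(cosh(S/(2a)) − 1) = 4.742865·(cosh(1.209606) − 1) = 3.914001
T_max/T_min = cosh(S/(2a)) = 1.825240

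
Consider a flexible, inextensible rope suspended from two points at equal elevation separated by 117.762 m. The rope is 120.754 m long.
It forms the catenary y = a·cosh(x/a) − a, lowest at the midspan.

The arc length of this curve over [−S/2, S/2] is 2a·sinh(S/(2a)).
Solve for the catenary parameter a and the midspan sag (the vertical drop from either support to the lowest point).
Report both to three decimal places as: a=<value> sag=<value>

a=151.378 sag=11.596

seed: a₀ = √(S³/(24(L−S))) = √(117.762³/(24·2.992)) = 150.806946
iter 1: u=0.390440  f(a)=+2.289e-02  f'(a)=-4.029e-02  a ← 150.806946 − (+2.289e-02/-4.029e-02) = 151.375065
iter 2: u=0.388974  f(a)=+1.300e-04  f'(a)=-3.983e-02  a ← 151.375065 − (+1.300e-04/-3.983e-02) = 151.378328
iter 3: u=0.388966  f(a)=+4.245e-09  f'(a)=-3.983e-02  a ← 151.378328 − (+4.245e-09/-3.983e-02) = 151.378328
iter 4: u=0.388966  f(a)=+0.000e+00  f'(a)=-3.983e-02  a ← 151.378328 − (+0.000e+00/-3.983e-02) = 151.378328
converged: |Δa| < 1e-12 after 4 iterations
sag = a·(cosh(S/(2a)) − 1) = 151.378328·(cosh(0.388966) − 1) = 11.596456
T_max/T_min = cosh(S/(2a)) = 1.076606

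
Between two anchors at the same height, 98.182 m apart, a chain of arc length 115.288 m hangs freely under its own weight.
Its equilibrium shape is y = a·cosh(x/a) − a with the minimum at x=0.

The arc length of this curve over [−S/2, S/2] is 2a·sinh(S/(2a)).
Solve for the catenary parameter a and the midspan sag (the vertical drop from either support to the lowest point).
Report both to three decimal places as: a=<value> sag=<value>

a=49.221 sag=26.578

seed: a₀ = √(S³/(24(L−S))) = √(98.182³/(24·17.106)) = 48.014008
iter 1: u=1.022431  f(a)=+9.167e-01  f'(a)=-7.899e-01  a ← 48.014008 − (+9.167e-01/-7.899e-01) = 49.174562
iter 2: u=0.998301  f(a)=+3.429e-02  f'(a)=-7.318e-01  a ← 49.174562 − (+3.429e-02/-7.318e-01) = 49.221419
iter 3: u=0.997350  f(a)=+5.210e-05  f'(a)=-7.296e-01  a ← 49.221419 − (+5.210e-05/-7.296e-01) = 49.221491
iter 4: u=0.997349  f(a)=+1.207e-10  f'(a)=-7.295e-01  a ← 49.221491 − (+1.207e-10/-7.295e-01) = 49.221491
iter 5: u=0.997349  f(a)=+4.263e-14  f'(a)=-7.295e-01  a ← 49.221491 − (+4.263e-14/-7.295e-01) = 49.221491
converged: |Δa| < 1e-12 after 5 iterations
sag = a·(cosh(S/(2a)) − 1) = 49.221491·(cosh(0.997349) − 1) = 26.578152
T_max/T_min = cosh(S/(2a)) = 1.539970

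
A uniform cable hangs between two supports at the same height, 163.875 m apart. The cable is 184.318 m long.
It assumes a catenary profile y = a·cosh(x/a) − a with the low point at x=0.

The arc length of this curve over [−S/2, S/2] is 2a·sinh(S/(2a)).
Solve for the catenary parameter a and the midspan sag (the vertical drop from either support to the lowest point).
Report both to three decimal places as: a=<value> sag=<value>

a=96.432 sag=36.956

seed: a₀ = √(S³/(24(L−S))) = √(163.875³/(24·20.443)) = 94.708972
iter 1: u=0.865150  f(a)=+7.788e-01  f'(a)=-4.649e-01  a ← 94.708972 − (+7.788e-01/-4.649e-01) = 96.384297
iter 2: u=0.850113  f(a)=+2.115e-02  f'(a)=-4.400e-01  a ← 96.384297 − (+2.115e-02/-4.400e-01) = 96.432362
iter 3: u=0.849689  f(a)=+1.655e-05  f'(a)=-4.393e-01  a ← 96.432362 − (+1.655e-05/-4.393e-01) = 96.432400
iter 4: u=0.849688  f(a)=+1.012e-11  f'(a)=-4.393e-01  a ← 96.432400 − (+1.012e-11/-4.393e-01) = 96.432400
converged: |Δa| < 1e-12 after 4 iterations
sag = a·(cosh(S/(2a)) − 1) = 96.432400·(cosh(0.849688) − 1) = 36.956089
T_max/T_min = cosh(S/(2a)) = 1.383233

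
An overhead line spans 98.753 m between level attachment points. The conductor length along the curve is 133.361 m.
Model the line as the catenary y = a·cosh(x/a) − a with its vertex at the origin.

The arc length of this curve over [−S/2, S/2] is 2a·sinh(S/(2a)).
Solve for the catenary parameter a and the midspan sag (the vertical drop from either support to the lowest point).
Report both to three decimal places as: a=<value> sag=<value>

a=35.714 sag=39.929

seed: a₀ = √(S³/(24(L−S))) = √(98.753³/(24·34.608)) = 34.051134
iter 1: u=1.450069  f(a)=+3.826e+00  f'(a)=-2.494e+00  a ← 34.051134 − (+3.826e+00/-2.494e+00) = 35.585560
iter 2: u=1.387543  f(a)=+2.738e-01  f'(a)=-2.148e+00  a ← 35.585560 − (+2.738e-01/-2.148e+00) = 35.713021
iter 3: u=1.382591  f(a)=+1.641e-03  f'(a)=-2.123e+00  a ← 35.713021 − (+1.641e-03/-2.123e+00) = 35.713795
iter 4: u=1.382561  f(a)=+5.977e-08  f'(a)=-2.122e+00  a ← 35.713795 − (+5.977e-08/-2.122e+00) = 35.713795
iter 5: u=1.382561  f(a)=+0.000e+00  f'(a)=-2.122e+00  a ← 35.713795 − (+0.000e+00/-2.122e+00) = 35.713795
converged: |Δa| < 1e-12 after 5 iterations
sag = a·(cosh(S/(2a)) − 1) = 35.713795·(cosh(1.382561) − 1) = 39.928549
T_max/T_min = cosh(S/(2a)) = 2.118015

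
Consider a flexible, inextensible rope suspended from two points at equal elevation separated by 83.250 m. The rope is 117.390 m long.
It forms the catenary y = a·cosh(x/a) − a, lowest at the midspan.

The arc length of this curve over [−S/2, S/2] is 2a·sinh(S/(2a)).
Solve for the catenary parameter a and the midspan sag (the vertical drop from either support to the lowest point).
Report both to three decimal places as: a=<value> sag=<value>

a=28.035 sag=37.011

seed: a₀ = √(S³/(24(L−S))) = √(83.250³/(24·34.140)) = 26.536215
iter 1: u=1.568611  f(a)=+4.455e+00  f'(a)=-3.264e+00  a ← 26.536215 − (+4.455e+00/-3.264e+00) = 27.900858
iter 2: u=1.491890  f(a)=+3.667e-01  f'(a)=-2.747e+00  a ← 27.900858 − (+3.667e-01/-2.747e+00) = 28.034339
iter 3: u=1.484786  f(a)=+2.977e-03  f'(a)=-2.703e+00  a ← 28.034339 − (+2.977e-03/-2.703e+00) = 28.035441
iter 4: u=1.484728  f(a)=+1.998e-07  f'(a)=-2.702e+00  a ← 28.035441 − (+1.998e-07/-2.702e+00) = 28.035441
iter 5: u=1.484728  f(a)=+1.421e-14  f'(a)=-2.702e+00  a ← 28.035441 − (+1.421e-14/-2.702e+00) = 28.035441
converged: |Δa| < 1e-12 after 5 iterations
sag = a·(cosh(S/(2a)) − 1) = 28.035441·(cosh(1.484728) − 1) = 37.011380
T_max/T_min = cosh(S/(2a)) = 2.320164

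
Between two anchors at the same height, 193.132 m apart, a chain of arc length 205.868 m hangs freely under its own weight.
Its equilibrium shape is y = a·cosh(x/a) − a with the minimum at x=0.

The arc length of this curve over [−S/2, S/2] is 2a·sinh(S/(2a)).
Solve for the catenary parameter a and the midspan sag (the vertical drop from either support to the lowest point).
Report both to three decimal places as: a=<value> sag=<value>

seed: a₀ = √(S³/(24(L−S))) = √(193.132³/(24·12.736)) = 153.517967
iter 1: u=0.629021  f(a)=+2.543e-01  f'(a)=-1.726e-01  a ← 153.517967 − (+2.543e-01/-1.726e-01) = 154.991759
iter 2: u=0.623040  f(a)=+3.709e-03  f'(a)=-1.676e-01  a ← 154.991759 − (+3.709e-03/-1.676e-01) = 155.013893
iter 3: u=0.622951  f(a)=+8.147e-07  f'(a)=-1.675e-01  a ← 155.013893 − (+8.147e-07/-1.675e-01) = 155.013898
iter 4: u=0.622951  f(a)=+2.842e-14  f'(a)=-1.675e-01  a ← 155.013898 − (+2.842e-14/-1.675e-01) = 155.013898
converged: |Δa| < 1e-12 after 4 iterations
sag = a·(cosh(S/(2a)) − 1) = 155.013898·(cosh(0.622951) − 1) = 31.063282
T_max/T_min = cosh(S/(2a)) = 1.200390

a=155.014 sag=31.063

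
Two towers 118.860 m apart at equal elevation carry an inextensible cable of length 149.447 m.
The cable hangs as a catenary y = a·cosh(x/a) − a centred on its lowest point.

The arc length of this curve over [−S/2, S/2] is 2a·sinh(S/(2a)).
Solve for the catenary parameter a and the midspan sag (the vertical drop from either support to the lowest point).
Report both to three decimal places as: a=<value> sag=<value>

a=49.574 sag=40.099

seed: a₀ = √(S³/(24(L−S))) = √(118.860³/(24·30.587)) = 47.827703
iter 1: u=1.242585  f(a)=+2.450e+00  f'(a)=-1.488e+00  a ← 47.827703 − (+2.450e+00/-1.488e+00) = 49.474519
iter 2: u=1.201224  f(a)=+1.322e-01  f'(a)=-1.331e+00  a ← 49.474519 − (+1.322e-01/-1.331e+00) = 49.573858
iter 3: u=1.198817  f(a)=+4.338e-04  f'(a)=-1.322e+00  a ← 49.573858 − (+4.338e-04/-1.322e+00) = 49.574186
iter 4: u=1.198809  f(a)=+4.702e-09  f'(a)=-1.322e+00  a ← 49.574186 − (+4.702e-09/-1.322e+00) = 49.574186
iter 5: u=1.198809  f(a)=+0.000e+00  f'(a)=-1.322e+00  a ← 49.574186 − (+0.000e+00/-1.322e+00) = 49.574186
converged: |Δa| < 1e-12 after 5 iterations
sag = a·(cosh(S/(2a)) − 1) = 49.574186·(cosh(1.198809) − 1) = 40.098560
T_max/T_min = cosh(S/(2a)) = 1.808860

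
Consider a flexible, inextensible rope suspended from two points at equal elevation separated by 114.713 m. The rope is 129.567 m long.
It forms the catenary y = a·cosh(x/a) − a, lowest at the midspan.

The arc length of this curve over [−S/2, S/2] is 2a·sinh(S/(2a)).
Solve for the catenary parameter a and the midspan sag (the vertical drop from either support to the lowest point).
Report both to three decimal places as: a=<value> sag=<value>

seed: a₀ = √(S³/(24(L−S))) = √(114.713³/(24·14.854)) = 65.071621
iter 1: u=0.881436  f(a)=+5.878e-01  f'(a)=-4.930e-01  a ← 65.071621 − (+5.878e-01/-4.930e-01) = 66.263917
iter 2: u=0.865577  f(a)=+1.654e-02  f'(a)=-4.656e-01  a ← 66.263917 − (+1.654e-02/-4.656e-01) = 66.299451
iter 3: u=0.865113  f(a)=+1.395e-05  f'(a)=-4.648e-01  a ← 66.299451 − (+1.395e-05/-4.648e-01) = 66.299481
iter 4: u=0.865112  f(a)=+9.948e-12  f'(a)=-4.648e-01  a ← 66.299481 − (+9.948e-12/-4.648e-01) = 66.299481
converged: |Δa| < 1e-12 after 4 iterations
sag = a·(cosh(S/(2a)) − 1) = 66.299481·(cosh(0.865112) − 1) = 26.396382
T_max/T_min = cosh(S/(2a)) = 1.398139

a=66.299 sag=26.396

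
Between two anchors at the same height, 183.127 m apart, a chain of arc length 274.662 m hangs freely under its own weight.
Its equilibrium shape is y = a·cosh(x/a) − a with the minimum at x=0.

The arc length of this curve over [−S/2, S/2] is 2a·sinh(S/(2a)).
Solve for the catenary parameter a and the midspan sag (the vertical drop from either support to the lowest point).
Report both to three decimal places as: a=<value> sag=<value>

seed: a₀ = √(S³/(24(L−S))) = √(183.127³/(24·91.535)) = 52.872441
iter 1: u=1.731781  f(a)=+1.475e+01  f'(a)=-4.619e+00  a ← 52.872441 − (+1.475e+01/-4.619e+00) = 56.065681
iter 2: u=1.633147  f(a)=+1.442e+00  f'(a)=-3.756e+00  a ← 56.065681 − (+1.442e+00/-3.756e+00) = 56.449535
iter 3: u=1.622042  f(a)=+1.707e-02  f'(a)=-3.667e+00  a ← 56.449535 − (+1.707e-02/-3.667e+00) = 56.454191
iter 4: u=1.621908  f(a)=+2.457e-06  f'(a)=-3.666e+00  a ← 56.454191 − (+2.457e-06/-3.666e+00) = 56.454191
iter 5: u=1.621908  f(a)=+1.137e-13  f'(a)=-3.666e+00  a ← 56.454191 − (+1.137e-13/-3.666e+00) = 56.454191
converged: |Δa| < 1e-12 after 5 iterations
sag = a·(cosh(S/(2a)) − 1) = 56.454191·(cosh(1.621908) − 1) = 92.027724
T_max/T_min = cosh(S/(2a)) = 2.630131

a=56.454 sag=92.028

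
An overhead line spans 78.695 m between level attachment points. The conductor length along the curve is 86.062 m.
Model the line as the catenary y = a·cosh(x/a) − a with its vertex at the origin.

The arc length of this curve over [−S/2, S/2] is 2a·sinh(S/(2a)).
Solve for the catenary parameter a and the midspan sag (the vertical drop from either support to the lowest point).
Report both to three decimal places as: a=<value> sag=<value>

a=53.223 sag=15.219

seed: a₀ = √(S³/(24(L−S))) = √(78.695³/(24·7.367)) = 52.501263
iter 1: u=0.749458  f(a)=+2.097e-01  f'(a)=-2.967e-01  a ← 52.501263 − (+2.097e-01/-2.967e-01) = 53.207935
iter 2: u=0.739504  f(a)=+4.309e-03  f'(a)=-2.846e-01  a ← 53.207935 − (+4.309e-03/-2.846e-01) = 53.223073
iter 3: u=0.739294  f(a)=+1.904e-06  f'(a)=-2.844e-01  a ← 53.223073 − (+1.904e-06/-2.844e-01) = 53.223079
iter 4: u=0.739294  f(a)=+3.695e-13  f'(a)=-2.844e-01  a ← 53.223079 − (+3.695e-13/-2.844e-01) = 53.223079
converged: |Δa| < 1e-12 after 4 iterations
sag = a·(cosh(S/(2a)) − 1) = 53.223079·(cosh(0.739294) − 1) = 15.219328
T_max/T_min = cosh(S/(2a)) = 1.285954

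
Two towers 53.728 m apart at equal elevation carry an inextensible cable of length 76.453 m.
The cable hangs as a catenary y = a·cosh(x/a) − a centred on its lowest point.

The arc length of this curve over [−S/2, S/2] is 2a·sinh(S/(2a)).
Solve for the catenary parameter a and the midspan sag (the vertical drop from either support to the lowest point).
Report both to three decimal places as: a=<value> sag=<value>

seed: a₀ = √(S³/(24(L−S))) = √(53.728³/(24·22.725)) = 16.863334
iter 1: u=1.593042  f(a)=+3.064e+00  f'(a)=-3.444e+00  a ← 16.863334 − (+3.064e+00/-3.444e+00) = 17.752975
iter 2: u=1.513211  f(a)=+2.592e-01  f'(a)=-2.884e+00  a ← 17.752975 − (+2.592e-01/-2.884e+00) = 17.842840
iter 3: u=1.505590  f(a)=+2.233e-03  f'(a)=-2.835e+00  a ← 17.842840 − (+2.233e-03/-2.835e+00) = 17.843628
iter 4: u=1.505523  f(a)=+1.689e-07  f'(a)=-2.834e+00  a ← 17.843628 − (+1.689e-07/-2.834e+00) = 17.843628
iter 5: u=1.505523  f(a)=+1.421e-14  f'(a)=-2.834e+00  a ← 17.843628 − (+1.421e-14/-2.834e+00) = 17.843628
converged: |Δa| < 1e-12 after 5 iterations
sag = a·(cosh(S/(2a)) − 1) = 17.843628·(cosh(1.505523) − 1) = 24.342393
T_max/T_min = cosh(S/(2a)) = 2.364206

a=17.844 sag=24.342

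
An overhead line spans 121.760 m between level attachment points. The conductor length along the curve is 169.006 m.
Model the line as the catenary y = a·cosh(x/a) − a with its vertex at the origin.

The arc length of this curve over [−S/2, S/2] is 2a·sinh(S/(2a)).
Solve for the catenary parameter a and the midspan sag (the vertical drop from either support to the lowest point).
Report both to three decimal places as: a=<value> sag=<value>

a=42.041 sag=52.342

seed: a₀ = √(S³/(24(L−S))) = √(121.760³/(24·47.246)) = 39.899625
iter 1: u=1.525829  f(a)=+5.815e+00  f'(a)=-2.967e+00  a ← 39.899625 − (+5.815e+00/-2.967e+00) = 41.859110
iter 2: u=1.454403  f(a)=+4.558e-01  f'(a)=-2.519e+00  a ← 41.859110 − (+4.558e-01/-2.519e+00) = 42.040058
iter 3: u=1.448143  f(a)=+3.327e-03  f'(a)=-2.482e+00  a ← 42.040058 − (+3.327e-03/-2.482e+00) = 42.041398
iter 4: u=1.448096  f(a)=+1.801e-07  f'(a)=-2.482e+00  a ← 42.041398 − (+1.801e-07/-2.482e+00) = 42.041398
iter 5: u=1.448096  f(a)=-2.842e-14  f'(a)=-2.482e+00  a ← 42.041398 − (-2.842e-14/-2.482e+00) = 42.041398
converged: |Δa| < 1e-12 after 5 iterations
sag = a·(cosh(S/(2a)) − 1) = 42.041398·(cosh(1.448096) − 1) = 52.342054
T_max/T_min = cosh(S/(2a)) = 2.245012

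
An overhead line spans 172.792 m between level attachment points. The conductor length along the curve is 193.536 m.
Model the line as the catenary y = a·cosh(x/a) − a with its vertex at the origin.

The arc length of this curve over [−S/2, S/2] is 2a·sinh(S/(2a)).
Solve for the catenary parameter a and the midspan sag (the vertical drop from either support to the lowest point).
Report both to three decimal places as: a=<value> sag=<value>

a=103.581 sag=38.169

seed: a₀ = √(S³/(24(L−S))) = √(172.792³/(24·20.744)) = 101.796671
iter 1: u=0.848711  f(a)=+7.600e-01  f'(a)=-4.377e-01  a ← 101.796671 − (+7.600e-01/-4.377e-01) = 103.533212
iter 2: u=0.834476  f(a)=+1.988e-02  f'(a)=-4.150e-01  a ← 103.533212 − (+1.988e-02/-4.150e-01) = 103.581122
iter 3: u=0.834090  f(a)=+1.442e-05  f'(a)=-4.144e-01  a ← 103.581122 − (+1.442e-05/-4.144e-01) = 103.581156
iter 4: u=0.834090  f(a)=+7.589e-12  f'(a)=-4.144e-01  a ← 103.581156 − (+7.589e-12/-4.144e-01) = 103.581156
converged: |Δa| < 1e-12 after 4 iterations
sag = a·(cosh(S/(2a)) − 1) = 103.581156·(cosh(0.834090) − 1) = 38.168982
T_max/T_min = cosh(S/(2a)) = 1.368493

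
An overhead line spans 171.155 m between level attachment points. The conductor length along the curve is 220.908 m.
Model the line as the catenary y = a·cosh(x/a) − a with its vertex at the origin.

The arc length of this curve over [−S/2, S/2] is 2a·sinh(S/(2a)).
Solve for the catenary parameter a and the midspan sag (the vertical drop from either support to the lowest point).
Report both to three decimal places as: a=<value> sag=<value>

seed: a₀ = √(S³/(24(L−S))) = √(171.155³/(24·49.753)) = 64.799123
iter 1: u=1.320658  f(a)=+4.523e+00  f'(a)=-1.821e+00  a ← 64.799123 − (+4.523e+00/-1.821e+00) = 67.283601
iter 2: u=1.271892  f(a)=+2.732e-01  f'(a)=-1.607e+00  a ← 67.283601 − (+2.732e-01/-1.607e+00) = 67.453605
iter 3: u=1.268687  f(a)=+1.138e-03  f'(a)=-1.593e+00  a ← 67.453605 − (+1.138e-03/-1.593e+00) = 67.454319
iter 4: u=1.268673  f(a)=+1.992e-08  f'(a)=-1.593e+00  a ← 67.454319 − (+1.992e-08/-1.593e+00) = 67.454319
iter 5: u=1.268673  f(a)=+2.842e-14  f'(a)=-1.593e+00  a ← 67.454319 − (+2.842e-14/-1.593e+00) = 67.454319
converged: |Δa| < 1e-12 after 5 iterations
sag = a·(cosh(S/(2a)) − 1) = 67.454319·(cosh(1.268673) − 1) = 61.968134
T_max/T_min = cosh(S/(2a)) = 1.918668

a=67.454 sag=61.968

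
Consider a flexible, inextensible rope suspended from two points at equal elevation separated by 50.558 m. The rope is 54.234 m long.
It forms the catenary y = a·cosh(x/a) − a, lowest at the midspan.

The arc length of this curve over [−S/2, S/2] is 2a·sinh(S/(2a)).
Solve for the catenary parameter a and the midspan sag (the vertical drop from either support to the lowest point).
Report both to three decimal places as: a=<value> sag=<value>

a=38.683 sag=8.558

seed: a₀ = √(S³/(24(L−S))) = √(50.558³/(24·3.676)) = 38.272908
iter 1: u=0.660493  f(a)=+8.102e-02  f'(a)=-2.006e-01  a ← 38.272908 − (+8.102e-02/-2.006e-01) = 38.676789
iter 2: u=0.653596  f(a)=+1.300e-03  f'(a)=-1.942e-01  a ← 38.676789 − (+1.300e-03/-1.942e-01) = 38.683484
iter 3: u=0.653483  f(a)=+3.471e-07  f'(a)=-1.941e-01  a ← 38.683484 − (+3.471e-07/-1.941e-01) = 38.683486
iter 4: u=0.653483  f(a)=+3.553e-14  f'(a)=-1.941e-01  a ← 38.683486 − (+3.553e-14/-1.941e-01) = 38.683486
converged: |Δa| < 1e-12 after 4 iterations
sag = a·(cosh(S/(2a)) − 1) = 38.683486·(cosh(0.653483) − 1) = 8.557849
T_max/T_min = cosh(S/(2a)) = 1.221227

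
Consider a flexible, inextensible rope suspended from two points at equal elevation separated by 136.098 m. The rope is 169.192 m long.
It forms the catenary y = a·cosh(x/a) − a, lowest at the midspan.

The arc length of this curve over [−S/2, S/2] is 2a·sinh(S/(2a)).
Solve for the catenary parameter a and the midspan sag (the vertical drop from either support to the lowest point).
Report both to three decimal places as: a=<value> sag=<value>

a=58.287 sag=44.445

seed: a₀ = √(S³/(24(L−S))) = √(136.098³/(24·33.094)) = 56.337473
iter 1: u=1.207882  f(a)=+2.500e+00  f'(a)=-1.355e+00  a ← 56.337473 − (+2.500e+00/-1.355e+00) = 58.181721
iter 2: u=1.169594  f(a)=+1.280e-01  f'(a)=-1.220e+00  a ← 58.181721 − (+1.280e-01/-1.220e+00) = 58.286649
iter 3: u=1.167489  f(a)=+3.757e-04  f'(a)=-1.213e+00  a ← 58.286649 − (+3.757e-04/-1.213e+00) = 58.286958
iter 4: u=1.167482  f(a)=+3.257e-09  f'(a)=-1.213e+00  a ← 58.286958 − (+3.257e-09/-1.213e+00) = 58.286958
iter 5: u=1.167482  f(a)=+0.000e+00  f'(a)=-1.213e+00  a ← 58.286958 − (+0.000e+00/-1.213e+00) = 58.286958
converged: |Δa| < 1e-12 after 5 iterations
sag = a·(cosh(S/(2a)) − 1) = 58.286958·(cosh(1.167482) − 1) = 44.444988
T_max/T_min = cosh(S/(2a)) = 1.762520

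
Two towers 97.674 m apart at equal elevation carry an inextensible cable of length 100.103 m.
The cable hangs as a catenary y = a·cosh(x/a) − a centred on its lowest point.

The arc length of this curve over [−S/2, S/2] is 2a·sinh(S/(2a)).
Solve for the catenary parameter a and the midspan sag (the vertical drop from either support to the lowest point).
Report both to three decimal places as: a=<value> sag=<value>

seed: a₀ = √(S³/(24(L−S))) = √(97.674³/(24·2.429)) = 126.429693
iter 1: u=0.386278  f(a)=+1.819e-02  f'(a)=-3.900e-02  a ← 126.429693 − (+1.819e-02/-3.900e-02) = 126.895993
iter 2: u=0.384858  f(a)=+1.011e-04  f'(a)=-3.857e-02  a ← 126.895993 − (+1.011e-04/-3.857e-02) = 126.898615
iter 3: u=0.384851  f(a)=+3.164e-09  f'(a)=-3.857e-02  a ← 126.898615 − (+3.164e-09/-3.857e-02) = 126.898615
iter 4: u=0.384851  f(a)=+0.000e+00  f'(a)=-3.857e-02  a ← 126.898615 − (+0.000e+00/-3.857e-02) = 126.898615
converged: |Δa| < 1e-12 after 4 iterations
sag = a·(cosh(S/(2a)) − 1) = 126.898615·(cosh(0.384851) − 1) = 9.514035
T_max/T_min = cosh(S/(2a)) = 1.074974

a=126.899 sag=9.514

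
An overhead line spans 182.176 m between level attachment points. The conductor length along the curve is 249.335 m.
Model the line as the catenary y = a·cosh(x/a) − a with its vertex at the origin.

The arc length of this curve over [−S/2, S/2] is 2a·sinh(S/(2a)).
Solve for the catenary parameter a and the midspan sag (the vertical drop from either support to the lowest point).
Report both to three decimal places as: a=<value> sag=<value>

seed: a₀ = √(S³/(24(L−S))) = √(182.176³/(24·67.159)) = 61.246181
iter 1: u=1.487244  f(a)=+7.831e+00  f'(a)=-2.718e+00  a ← 61.246181 − (+7.831e+00/-2.718e+00) = 64.127182
iter 2: u=1.420427  f(a)=+5.864e-01  f'(a)=-2.325e+00  a ← 64.127182 − (+5.864e-01/-2.325e+00) = 64.379428
iter 3: u=1.414862  f(a)=+3.878e-03  f'(a)=-2.294e+00  a ← 64.379428 − (+3.878e-03/-2.294e+00) = 64.381118
iter 4: u=1.414825  f(a)=+1.720e-07  f'(a)=-2.294e+00  a ← 64.381118 − (+1.720e-07/-2.294e+00) = 64.381118
iter 5: u=1.414825  f(a)=-5.684e-14  f'(a)=-2.294e+00  a ← 64.381118 − (-5.684e-14/-2.294e+00) = 64.381118
converged: |Δa| < 1e-12 after 5 iterations
sag = a·(cosh(S/(2a)) − 1) = 64.381118·(cosh(1.414825) − 1) = 75.928946
T_max/T_min = cosh(S/(2a)) = 2.179367

a=64.381 sag=75.929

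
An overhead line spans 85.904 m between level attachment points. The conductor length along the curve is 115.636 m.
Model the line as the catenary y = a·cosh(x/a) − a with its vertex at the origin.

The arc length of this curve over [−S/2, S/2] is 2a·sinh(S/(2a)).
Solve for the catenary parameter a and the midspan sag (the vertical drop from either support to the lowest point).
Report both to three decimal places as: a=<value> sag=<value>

seed: a₀ = √(S³/(24(L−S))) = √(85.904³/(24·29.732)) = 29.805911
iter 1: u=1.441056  f(a)=+3.244e+00  f'(a)=-2.441e+00  a ← 29.805911 − (+3.244e+00/-2.441e+00) = 31.134833
iter 2: u=1.379548  f(a)=+2.296e-01  f'(a)=-2.107e+00  a ← 31.134833 − (+2.296e-01/-2.107e+00) = 31.243803
iter 3: u=1.374737  f(a)=+1.343e-03  f'(a)=-2.082e+00  a ← 31.243803 − (+1.343e-03/-2.082e+00) = 31.244448
iter 4: u=1.374708  f(a)=+4.659e-08  f'(a)=-2.082e+00  a ← 31.244448 − (+4.659e-08/-2.082e+00) = 31.244448
iter 5: u=1.374708  f(a)=-1.421e-14  f'(a)=-2.082e+00  a ← 31.244448 − (-1.421e-14/-2.082e+00) = 31.244448
converged: |Δa| < 1e-12 after 5 iterations
sag = a·(cosh(S/(2a)) − 1) = 31.244448·(cosh(1.374708) − 1) = 34.475691
T_max/T_min = cosh(S/(2a)) = 2.103418

a=31.244 sag=34.476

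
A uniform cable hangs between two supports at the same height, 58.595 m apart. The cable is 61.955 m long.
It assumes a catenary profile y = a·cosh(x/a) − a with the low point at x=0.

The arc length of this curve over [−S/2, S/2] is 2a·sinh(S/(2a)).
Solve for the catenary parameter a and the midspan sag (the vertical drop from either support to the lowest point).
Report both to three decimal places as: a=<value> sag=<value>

seed: a₀ = √(S³/(24(L−S))) = √(58.595³/(24·3.360)) = 49.947710
iter 1: u=0.586563  f(a)=+5.828e-02  f'(a)=-1.392e-01  a ← 49.947710 − (+5.828e-02/-1.392e-01) = 50.366287
iter 2: u=0.581689  f(a)=+7.407e-04  f'(a)=-1.357e-01  a ← 50.366287 − (+7.407e-04/-1.357e-01) = 50.371745
iter 3: u=0.581626  f(a)=+1.231e-07  f'(a)=-1.357e-01  a ← 50.371745 − (+1.231e-07/-1.357e-01) = 50.371746
iter 4: u=0.581626  f(a)=+0.000e+00  f'(a)=-1.357e-01  a ← 50.371746 − (+0.000e+00/-1.357e-01) = 50.371746
converged: |Δa| < 1e-12 after 4 iterations
sag = a·(cosh(S/(2a)) − 1) = 50.371746·(cosh(0.581626) − 1) = 8.763001
T_max/T_min = cosh(S/(2a)) = 1.173967

a=50.372 sag=8.763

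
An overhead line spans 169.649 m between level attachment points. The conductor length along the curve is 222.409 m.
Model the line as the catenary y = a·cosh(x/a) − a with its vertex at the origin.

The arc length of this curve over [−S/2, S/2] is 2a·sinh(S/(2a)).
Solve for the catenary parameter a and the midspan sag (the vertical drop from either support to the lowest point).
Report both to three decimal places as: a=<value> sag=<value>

a=64.808 sag=63.903

seed: a₀ = √(S³/(24(L−S))) = √(169.649³/(24·52.760)) = 62.096760
iter 1: u=1.366005  f(a)=+5.147e+00  f'(a)=-2.038e+00  a ← 62.096760 − (+5.147e+00/-2.038e+00) = 64.621921
iter 2: u=1.312627  f(a)=+3.306e-01  f'(a)=-1.784e+00  a ← 64.621921 − (+3.306e-01/-1.784e+00) = 64.807229
iter 3: u=1.308874  f(a)=+1.571e-03  f'(a)=-1.767e+00  a ← 64.807229 − (+1.571e-03/-1.767e+00) = 64.808118
iter 4: u=1.308856  f(a)=+3.585e-08  f'(a)=-1.767e+00  a ← 64.808118 − (+3.585e-08/-1.767e+00) = 64.808118
iter 5: u=1.308856  f(a)=+2.842e-14  f'(a)=-1.767e+00  a ← 64.808118 − (+2.842e-14/-1.767e+00) = 64.808118
converged: |Δa| < 1e-12 after 5 iterations
sag = a·(cosh(S/(2a)) − 1) = 64.808118·(cosh(1.308856) − 1) = 63.902926
T_max/T_min = cosh(S/(2a)) = 1.986033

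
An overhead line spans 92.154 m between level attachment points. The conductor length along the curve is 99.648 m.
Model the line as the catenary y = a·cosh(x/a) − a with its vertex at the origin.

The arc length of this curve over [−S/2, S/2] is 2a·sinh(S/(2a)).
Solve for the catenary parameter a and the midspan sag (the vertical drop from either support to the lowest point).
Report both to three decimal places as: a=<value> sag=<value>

a=66.754 sag=16.544

seed: a₀ = √(S³/(24(L−S))) = √(92.154³/(24·7.494)) = 65.964279
iter 1: u=0.698514  f(a)=+1.850e-01  f'(a)=-2.385e-01  a ← 65.964279 − (+1.850e-01/-2.385e-01) = 66.739821
iter 2: u=0.690397  f(a)=+3.313e-03  f'(a)=-2.300e-01  a ← 66.739821 − (+3.313e-03/-2.300e-01) = 66.754222
iter 3: u=0.690248  f(a)=+1.105e-06  f'(a)=-2.299e-01  a ← 66.754222 − (+1.105e-06/-2.299e-01) = 66.754227
iter 4: u=0.690248  f(a)=+1.279e-13  f'(a)=-2.299e-01  a ← 66.754227 − (+1.279e-13/-2.299e-01) = 66.754227
converged: |Δa| < 1e-12 after 4 iterations
sag = a·(cosh(S/(2a)) − 1) = 66.754227·(cosh(0.690248) − 1) = 16.543779
T_max/T_min = cosh(S/(2a)) = 1.247831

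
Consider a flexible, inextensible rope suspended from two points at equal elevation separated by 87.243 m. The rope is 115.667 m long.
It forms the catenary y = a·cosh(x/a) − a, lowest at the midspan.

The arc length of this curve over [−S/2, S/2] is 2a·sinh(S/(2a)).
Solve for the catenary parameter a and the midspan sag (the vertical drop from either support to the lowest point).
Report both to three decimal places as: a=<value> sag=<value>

seed: a₀ = √(S³/(24(L−S))) = √(87.243³/(24·28.424)) = 31.199502
iter 1: u=1.398147  f(a)=+2.911e+00  f'(a)=-2.204e+00  a ← 31.199502 − (+2.911e+00/-2.204e+00) = 32.520281
iter 2: u=1.341363  f(a)=+1.951e-01  f'(a)=-1.918e+00  a ← 32.520281 − (+1.951e-01/-1.918e+00) = 32.621997
iter 3: u=1.337181  f(a)=+1.015e-03  f'(a)=-1.898e+00  a ← 32.621997 − (+1.015e-03/-1.898e+00) = 32.622531
iter 4: u=1.337159  f(a)=+2.779e-08  f'(a)=-1.898e+00  a ← 32.622531 − (+2.779e-08/-1.898e+00) = 32.622531
iter 5: u=1.337159  f(a)=-1.421e-14  f'(a)=-1.898e+00  a ← 32.622531 − (-1.421e-14/-1.898e+00) = 32.622531
converged: |Δa| < 1e-12 after 5 iterations
sag = a·(cosh(S/(2a)) − 1) = 32.622531·(cosh(1.337159) − 1) = 33.777343
T_max/T_min = cosh(S/(2a)) = 2.035399

a=32.623 sag=33.777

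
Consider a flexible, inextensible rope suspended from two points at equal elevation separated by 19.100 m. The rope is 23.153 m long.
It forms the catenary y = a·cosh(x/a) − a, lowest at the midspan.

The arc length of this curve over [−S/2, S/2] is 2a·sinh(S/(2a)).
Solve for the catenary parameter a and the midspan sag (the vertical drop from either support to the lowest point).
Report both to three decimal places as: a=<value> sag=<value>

a=8.721 sag=5.773

seed: a₀ = √(S³/(24(L−S))) = √(19.100³/(24·4.053)) = 8.463619
iter 1: u=1.128359  f(a)=+2.660e-01  f'(a)=-1.085e+00  a ← 8.463619 − (+2.660e-01/-1.085e+00) = 8.708675
iter 2: u=1.096608  f(a)=+1.199e-02  f'(a)=-9.895e-01  a ← 8.708675 − (+1.199e-02/-9.895e-01) = 8.720791
iter 3: u=1.095084  f(a)=+2.691e-05  f'(a)=-9.851e-01  a ← 8.720791 − (+2.691e-05/-9.851e-01) = 8.720818
iter 4: u=1.095081  f(a)=+1.362e-10  f'(a)=-9.851e-01  a ← 8.720818 − (+1.362e-10/-9.851e-01) = 8.720818
iter 5: u=1.095081  f(a)=+3.553e-15  f'(a)=-9.851e-01  a ← 8.720818 − (+3.553e-15/-9.851e-01) = 8.720818
converged: |Δa| < 1e-12 after 5 iterations
sag = a·(cosh(S/(2a)) − 1) = 8.720818·(cosh(1.095081) − 1) = 5.772905
T_max/T_min = cosh(S/(2a)) = 1.661968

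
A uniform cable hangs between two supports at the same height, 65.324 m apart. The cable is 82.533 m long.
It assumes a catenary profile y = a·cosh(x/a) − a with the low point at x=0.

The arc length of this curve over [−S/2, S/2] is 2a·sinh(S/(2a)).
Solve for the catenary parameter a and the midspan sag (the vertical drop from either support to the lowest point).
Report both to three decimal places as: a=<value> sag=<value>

a=26.949 sag=22.338

seed: a₀ = √(S³/(24(L−S))) = √(65.324³/(24·17.209)) = 25.979197
iter 1: u=1.257237  f(a)=+1.412e+00  f'(a)=-1.546e+00  a ← 25.979197 − (+1.412e+00/-1.546e+00) = 26.892531
iter 2: u=1.214538  f(a)=+7.790e-02  f'(a)=-1.380e+00  a ← 26.892531 − (+7.790e-02/-1.380e+00) = 26.948976
iter 3: u=1.211994  f(a)=+2.676e-04  f'(a)=-1.371e+00  a ← 26.948976 − (+2.676e-04/-1.371e+00) = 26.949171
iter 4: u=1.211985  f(a)=+3.181e-09  f'(a)=-1.371e+00  a ← 26.949171 − (+3.181e-09/-1.371e+00) = 26.949171
iter 5: u=1.211985  f(a)=+1.421e-14  f'(a)=-1.371e+00  a ← 26.949171 − (+1.421e-14/-1.371e+00) = 26.949171
converged: |Δa| < 1e-12 after 5 iterations
sag = a·(cosh(S/(2a)) − 1) = 26.949171·(cosh(1.211985) − 1) = 22.337560
T_max/T_min = cosh(S/(2a)) = 1.828877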